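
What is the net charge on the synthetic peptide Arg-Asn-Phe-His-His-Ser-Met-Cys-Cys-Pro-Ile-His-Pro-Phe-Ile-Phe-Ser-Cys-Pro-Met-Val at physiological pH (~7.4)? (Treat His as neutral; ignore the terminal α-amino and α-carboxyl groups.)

Near pH 7.4, K and R contribute +1 each, D and E contribute −1 each, and every other side chain (His included, as stated) is uncharged.
Positive (K, R): Arg1 → +1.
Negative (D, E): none → −0.
Net charge = (+1) + (−0) = +1.

+1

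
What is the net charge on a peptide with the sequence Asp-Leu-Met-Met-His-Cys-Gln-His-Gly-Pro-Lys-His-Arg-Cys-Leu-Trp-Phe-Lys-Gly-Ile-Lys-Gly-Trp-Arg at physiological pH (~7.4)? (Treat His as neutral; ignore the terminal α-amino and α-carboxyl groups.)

+4

Near pH 7.4, K and R contribute +1 each, D and E contribute −1 each, and every other side chain (His included, as stated) is uncharged.
Positive (K, R): Lys11, Arg13, Lys18, Lys21, Arg24 → +5.
Negative (D, E): Asp1 → −1.
Net charge = (+5) + (−1) = +4.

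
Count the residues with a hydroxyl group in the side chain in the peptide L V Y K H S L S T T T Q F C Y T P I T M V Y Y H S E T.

13

Serine (S), threonine (T), and tyrosine (Y) each carry a hydroxyl group on the side chain.
Matching residues: Y3, S6, S8, T9, T10, T11, Y15, T16, T19, Y22, Y23, S25, T27.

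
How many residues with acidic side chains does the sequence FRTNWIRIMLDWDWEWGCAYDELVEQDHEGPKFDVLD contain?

10

Only D (aspartate) and E (glutamate) carry a side-chain carboxylic acid.
Matching residues: D11, D13, E15, D21, E22, E25, D27, E29, D34, D37.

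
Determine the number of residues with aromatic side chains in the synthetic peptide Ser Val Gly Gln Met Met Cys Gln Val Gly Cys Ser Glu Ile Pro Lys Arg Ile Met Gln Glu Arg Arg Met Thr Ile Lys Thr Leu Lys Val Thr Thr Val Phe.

1

The aromatic amino acids are Phe (F, benzyl), Trp (W, indole), and Tyr (Y, phenol).
Matching residues: Phe35.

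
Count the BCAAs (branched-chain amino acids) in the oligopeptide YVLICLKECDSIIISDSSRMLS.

8

V, L, and I make up the branched-chain aliphatic group.
Matching residues: V2, L3, I4, L6, I12, I13, I14, L21.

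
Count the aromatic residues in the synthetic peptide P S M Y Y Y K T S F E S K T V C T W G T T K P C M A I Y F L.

7

F, W, and Y each carry an aromatic ring on the side chain.
Matching residues: Y4, Y5, Y6, F10, W18, Y28, F29.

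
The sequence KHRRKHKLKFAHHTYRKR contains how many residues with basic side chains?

K, R, and H are the three residues with basic side chains (ε-amine, guanidinium, and imidazole respectively).
Matching residues: K1, H2, R3, R4, K5, H6, K7, K9, H12, H13, R16, K17, R18.

13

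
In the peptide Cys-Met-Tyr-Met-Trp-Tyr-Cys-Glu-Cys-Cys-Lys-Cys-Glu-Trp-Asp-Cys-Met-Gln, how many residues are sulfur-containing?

Only Cys (C) and Met (M) have a sulfur atom in the side chain.
Matching residues: Cys1, Met2, Met4, Cys7, Cys9, Cys10, Cys12, Cys16, Met17.

9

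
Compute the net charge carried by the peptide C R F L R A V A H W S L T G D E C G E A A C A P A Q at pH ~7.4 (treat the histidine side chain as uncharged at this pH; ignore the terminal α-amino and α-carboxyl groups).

The side chains ionized at physiological pH are Lys/Arg (+1) and Asp/Glu (−1); with His treated as neutral, nothing else contributes.
Positive (K, R): R2, R5 → +2.
Negative (D, E): D15, E16, E19 → −3.
Net charge = (+2) + (−3) = −1.

-1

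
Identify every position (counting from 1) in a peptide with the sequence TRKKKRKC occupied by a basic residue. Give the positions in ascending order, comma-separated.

2, 3, 4, 5, 6, 7

The basic amino acids are Lys (K), Arg (R), and His (H).
Matching residues: R2, K3, K4, K5, R6, K7.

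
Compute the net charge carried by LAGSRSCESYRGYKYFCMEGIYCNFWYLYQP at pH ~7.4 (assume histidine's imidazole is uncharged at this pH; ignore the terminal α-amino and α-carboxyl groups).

+1

Near pH 7.4, K and R contribute +1 each, D and E contribute −1 each, and every other side chain (His included, as stated) is uncharged.
Positive (K, R): R5, R11, K14 → +3.
Negative (D, E): E8, E19 → −2.
Net charge = (+3) + (−2) = +1.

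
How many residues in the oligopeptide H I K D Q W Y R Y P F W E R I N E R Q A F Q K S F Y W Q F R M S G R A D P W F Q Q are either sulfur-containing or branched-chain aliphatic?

3

Sulfur-containing: C, M. Branched-chain aliphatic: I, L, V.
Sulfur-containing residues here: M31 (1).
Branched-chain aliphatic residues here: I2, I15 (2).
The two groups share no amino acid, so total = 1 + 2 = 3.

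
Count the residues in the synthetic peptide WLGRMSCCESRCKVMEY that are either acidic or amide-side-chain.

2

Acidic: D, E. Amide-side-chain: N, Q.
Acidic residues here: E9, E16 (2).
Amide-side-chain residues here: none (0).
The two groups share no amino acid, so total = 2 + 0 = 2.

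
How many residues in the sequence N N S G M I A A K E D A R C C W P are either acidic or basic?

4

Acidic: D, E. Basic: H, K, R.
Acidic residues here: E10, D11 (2).
Basic residues here: K9, R13 (2).
The two groups share no amino acid, so total = 2 + 2 = 4.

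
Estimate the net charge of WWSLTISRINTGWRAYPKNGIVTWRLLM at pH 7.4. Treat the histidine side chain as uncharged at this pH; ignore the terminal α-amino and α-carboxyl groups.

+4

Near pH 7.4, K and R contribute +1 each, D and E contribute −1 each, and every other side chain (His included, as stated) is uncharged.
Positive (K, R): R8, R14, K18, R25 → +4.
Negative (D, E): none → −0.
Net charge = (+4) + (−0) = +4.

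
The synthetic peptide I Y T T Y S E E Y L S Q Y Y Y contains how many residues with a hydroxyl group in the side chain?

S, T, and Y are the three residues with a side-chain hydroxyl.
Matching residues: Y2, T3, T4, Y5, S6, Y9, S11, Y13, Y14, Y15.

10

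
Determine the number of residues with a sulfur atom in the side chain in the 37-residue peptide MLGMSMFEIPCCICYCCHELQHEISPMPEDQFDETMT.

Cysteine (C, thiol) and methionine (M, thioether) are the two sulfur-containing amino acids.
Matching residues: M1, M4, M6, C11, C12, C14, C16, C17, M27, M36.

10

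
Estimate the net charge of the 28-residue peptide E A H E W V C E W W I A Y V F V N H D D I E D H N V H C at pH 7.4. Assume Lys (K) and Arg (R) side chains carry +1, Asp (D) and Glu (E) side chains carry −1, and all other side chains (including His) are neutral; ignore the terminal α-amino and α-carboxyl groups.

Positive (K, R): none → +0.
Negative (D, E): E1, E4, E8, D19, D20, E22, D23 → −7.
Net charge = (+0) + (−7) = −7.

-7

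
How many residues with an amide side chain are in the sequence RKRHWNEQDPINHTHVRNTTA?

Only N (asparagine) and Q (glutamine) carry a side-chain carboxamide.
Matching residues: N6, Q8, N12, N18.

4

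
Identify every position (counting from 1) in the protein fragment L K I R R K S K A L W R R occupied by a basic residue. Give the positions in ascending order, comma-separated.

2, 4, 5, 6, 8, 12, 13

K, R, and H are the three residues with basic side chains (ε-amine, guanidinium, and imidazole respectively).
Matching residues: K2, R4, R5, K6, K8, R12, R13.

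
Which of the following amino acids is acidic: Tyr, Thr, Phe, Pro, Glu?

Aspartate (D) and glutamate (E) have carboxylic-acid side chains and are the acidic amino acids.
Of the listed options, only Glu belongs to this group.

Glu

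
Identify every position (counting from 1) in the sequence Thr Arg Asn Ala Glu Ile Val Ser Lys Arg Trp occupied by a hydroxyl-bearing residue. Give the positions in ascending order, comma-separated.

S, T, and Y are the three residues with a side-chain hydroxyl.
Matching residues: Thr1, Ser8.

1, 8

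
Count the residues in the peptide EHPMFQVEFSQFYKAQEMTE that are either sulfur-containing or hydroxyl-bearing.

Sulfur-containing: C, M. Hydroxyl-bearing: S, T, Y.
Sulfur-containing residues here: M4, M18 (2).
Hydroxyl-bearing residues here: S10, Y13, T19 (3).
The two groups share no amino acid, so total = 2 + 3 = 5.

5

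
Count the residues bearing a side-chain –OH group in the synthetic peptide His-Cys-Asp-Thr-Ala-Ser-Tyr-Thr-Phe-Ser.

5

Serine (S), threonine (T), and tyrosine (Y) each carry a hydroxyl group on the side chain.
Matching residues: Thr4, Ser6, Tyr7, Thr8, Ser10.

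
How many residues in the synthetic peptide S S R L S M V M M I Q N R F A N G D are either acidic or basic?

3

Acidic: D, E. Basic: H, K, R.
Acidic residues here: D18 (1).
Basic residues here: R3, R13 (2).
The two groups share no amino acid, so total = 1 + 2 = 3.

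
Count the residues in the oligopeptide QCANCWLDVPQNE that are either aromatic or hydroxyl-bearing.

1

Aromatic: F, W, Y. Hydroxyl-bearing: S, T, Y.
Aromatic residues here: W6 (1).
Hydroxyl-bearing residues here: none (0).
(Y belongs to both groups, but none appear in this sequence.) Total = 1 + 0 = 1.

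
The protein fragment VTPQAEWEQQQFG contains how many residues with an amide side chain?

4

Asparagine (N) and glutamine (Q) have uncharged amide side chains.
Matching residues: Q4, Q9, Q10, Q11.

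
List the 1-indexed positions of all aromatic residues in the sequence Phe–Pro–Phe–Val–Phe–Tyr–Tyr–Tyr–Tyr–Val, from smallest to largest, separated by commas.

The aromatic amino acids are Phe (F, benzyl), Trp (W, indole), and Tyr (Y, phenol).
Matching residues: Phe1, Phe3, Phe5, Tyr6, Tyr7, Tyr8, Tyr9.

1, 3, 5, 6, 7, 8, 9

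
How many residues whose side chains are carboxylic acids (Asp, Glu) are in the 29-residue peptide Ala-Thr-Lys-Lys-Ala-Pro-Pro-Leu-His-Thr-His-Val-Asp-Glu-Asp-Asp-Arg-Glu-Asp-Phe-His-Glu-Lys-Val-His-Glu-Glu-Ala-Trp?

Matching residues: Asp13, Glu14, Asp15, Asp16, Glu18, Asp19, Glu22, Glu26, Glu27.

9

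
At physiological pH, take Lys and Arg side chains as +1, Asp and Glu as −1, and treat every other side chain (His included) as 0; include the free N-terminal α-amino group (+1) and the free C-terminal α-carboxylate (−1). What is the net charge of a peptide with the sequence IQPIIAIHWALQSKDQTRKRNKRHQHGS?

Positive (K, R): K14, R18, K19, R20, K22, R23 → +6.
Negative (D, E): D15 → −1.
The N-terminus (+1) and C-terminus (−1) cancel.
Net charge = (+6) + (−1) = +5.

+5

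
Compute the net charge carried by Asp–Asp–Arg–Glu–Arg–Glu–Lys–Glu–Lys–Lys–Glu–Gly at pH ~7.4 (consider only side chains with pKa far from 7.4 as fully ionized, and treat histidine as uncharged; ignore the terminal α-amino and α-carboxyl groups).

-1

Near pH 7.4, K and R contribute +1 each, D and E contribute −1 each, and every other side chain (His included, as stated) is uncharged.
Positive (K, R): Arg3, Arg5, Lys7, Lys9, Lys10 → +5.
Negative (D, E): Asp1, Asp2, Glu4, Glu6, Glu8, Glu11 → −6.
Net charge = (+5) + (−6) = −1.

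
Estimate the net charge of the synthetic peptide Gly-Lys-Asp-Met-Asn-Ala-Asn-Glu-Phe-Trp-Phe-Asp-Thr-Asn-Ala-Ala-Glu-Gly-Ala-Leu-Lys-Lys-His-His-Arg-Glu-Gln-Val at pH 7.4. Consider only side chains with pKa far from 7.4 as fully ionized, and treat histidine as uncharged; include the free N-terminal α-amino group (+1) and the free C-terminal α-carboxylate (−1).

-1

At pH ~7.4 the Lys and Arg side chains are protonated (+1), the Asp and Glu side chains are deprotonated (−1), and with His taken as neutral all other side chains carry no charge.
Positive (K, R): Lys2, Lys21, Lys22, Arg25 → +4.
Negative (D, E): Asp3, Glu8, Asp12, Glu17, Glu26 → −5.
The N-terminus (+1) and C-terminus (−1) cancel.
Net charge = (+4) + (−5) = −1.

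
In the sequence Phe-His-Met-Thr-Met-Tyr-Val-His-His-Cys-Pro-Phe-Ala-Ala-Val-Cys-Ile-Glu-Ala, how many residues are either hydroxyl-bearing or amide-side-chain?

2

Hydroxyl-bearing: S, T, Y. Amide-side-chain: N, Q.
Hydroxyl-bearing residues here: Thr4, Tyr6 (2).
Amide-side-chain residues here: none (0).
The two groups share no amino acid, so total = 2 + 0 = 2.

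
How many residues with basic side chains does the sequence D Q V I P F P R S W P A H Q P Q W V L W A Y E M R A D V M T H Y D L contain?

4

K, R, and H are the three residues with basic side chains (ε-amine, guanidinium, and imidazole respectively).
Matching residues: R8, H13, R25, H31.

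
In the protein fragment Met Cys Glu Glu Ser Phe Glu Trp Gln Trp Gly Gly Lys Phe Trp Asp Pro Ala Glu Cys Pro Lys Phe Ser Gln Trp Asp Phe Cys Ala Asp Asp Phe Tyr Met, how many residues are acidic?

The acidic residues are Asp (D) and Glu (E), whose side chains end in a carboxylate group.
Matching residues: Glu3, Glu4, Glu7, Asp16, Glu19, Asp27, Asp31, Asp32.

8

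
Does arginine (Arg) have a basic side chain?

Yes

Lysine (K), arginine (R), and histidine (H) have basic, nitrogen-containing side chains.
Arginine is in this group.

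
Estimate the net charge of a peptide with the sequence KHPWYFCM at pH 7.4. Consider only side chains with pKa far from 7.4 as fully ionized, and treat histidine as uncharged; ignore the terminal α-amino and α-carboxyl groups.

+1

The side chains ionized at physiological pH are Lys/Arg (+1) and Asp/Glu (−1); with His treated as neutral, nothing else contributes.
Positive (K, R): K1 → +1.
Negative (D, E): none → −0.
Net charge = (+1) + (−0) = +1.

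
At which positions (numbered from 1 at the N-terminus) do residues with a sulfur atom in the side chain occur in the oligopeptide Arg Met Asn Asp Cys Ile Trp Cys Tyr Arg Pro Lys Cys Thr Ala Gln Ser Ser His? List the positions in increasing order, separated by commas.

The sulfur-bearing residues are cysteine (–SH) and methionine (–S–CH₃).
Matching residues: Met2, Cys5, Cys8, Cys13.

2, 5, 8, 13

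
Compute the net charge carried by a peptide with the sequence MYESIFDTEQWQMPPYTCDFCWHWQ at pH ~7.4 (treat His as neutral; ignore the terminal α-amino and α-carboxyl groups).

At pH ~7.4 the Lys and Arg side chains are protonated (+1), the Asp and Glu side chains are deprotonated (−1), and with His taken as neutral all other side chains carry no charge.
Positive (K, R): none → +0.
Negative (D, E): E3, D7, E9, D19 → −4.
Net charge = (+0) + (−4) = −4.

-4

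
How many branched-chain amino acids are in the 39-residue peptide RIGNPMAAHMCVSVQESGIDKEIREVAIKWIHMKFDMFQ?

8

Valine (V), leucine (L), and isoleucine (I) are the branched-chain amino acids.
Matching residues: I2, V12, V14, I19, I23, V26, I28, I31.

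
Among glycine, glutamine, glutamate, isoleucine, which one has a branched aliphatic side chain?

isoleucine

Valine (V), leucine (L), and isoleucine (I) are the branched-chain amino acids.
Of the listed options, only isoleucine belongs to this group.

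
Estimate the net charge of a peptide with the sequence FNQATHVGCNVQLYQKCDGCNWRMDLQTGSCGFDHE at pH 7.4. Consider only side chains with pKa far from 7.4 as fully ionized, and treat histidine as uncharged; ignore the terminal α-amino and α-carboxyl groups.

-2

At pH ~7.4 the Lys and Arg side chains are protonated (+1), the Asp and Glu side chains are deprotonated (−1), and with His taken as neutral all other side chains carry no charge.
Positive (K, R): K16, R23 → +2.
Negative (D, E): D18, D25, D34, E36 → −4.
Net charge = (+2) + (−4) = −2.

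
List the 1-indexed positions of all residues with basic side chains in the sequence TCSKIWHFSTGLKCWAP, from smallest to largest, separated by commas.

Lysine (K), arginine (R), and histidine (H) have basic, nitrogen-containing side chains.
Matching residues: K4, H7, K13.

4, 7, 13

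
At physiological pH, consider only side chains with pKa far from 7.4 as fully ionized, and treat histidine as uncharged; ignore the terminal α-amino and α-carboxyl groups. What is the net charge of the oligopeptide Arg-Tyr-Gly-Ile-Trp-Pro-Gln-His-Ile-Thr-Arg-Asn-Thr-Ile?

The side chains ionized at physiological pH are Lys/Arg (+1) and Asp/Glu (−1); with His treated as neutral, nothing else contributes.
Positive (K, R): Arg1, Arg11 → +2.
Negative (D, E): none → −0.
Net charge = (+2) + (−0) = +2.

+2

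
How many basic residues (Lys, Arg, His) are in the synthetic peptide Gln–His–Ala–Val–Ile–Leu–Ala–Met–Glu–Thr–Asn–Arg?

2

Matching residues: His2, Arg12.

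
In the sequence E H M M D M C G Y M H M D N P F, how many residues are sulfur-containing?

Cysteine (C, thiol) and methionine (M, thioether) are the two sulfur-containing amino acids.
Matching residues: M3, M4, M6, C7, M10, M12.

6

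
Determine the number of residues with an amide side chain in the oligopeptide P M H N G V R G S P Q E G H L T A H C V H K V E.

Only N (asparagine) and Q (glutamine) carry a side-chain carboxamide.
Matching residues: N4, Q11.

2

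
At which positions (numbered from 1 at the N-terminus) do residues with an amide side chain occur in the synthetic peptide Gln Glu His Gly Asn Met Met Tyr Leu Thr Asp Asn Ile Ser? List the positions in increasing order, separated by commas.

1, 5, 12

Asparagine (N) and glutamine (Q) have uncharged amide side chains.
Matching residues: Gln1, Asn5, Asn12.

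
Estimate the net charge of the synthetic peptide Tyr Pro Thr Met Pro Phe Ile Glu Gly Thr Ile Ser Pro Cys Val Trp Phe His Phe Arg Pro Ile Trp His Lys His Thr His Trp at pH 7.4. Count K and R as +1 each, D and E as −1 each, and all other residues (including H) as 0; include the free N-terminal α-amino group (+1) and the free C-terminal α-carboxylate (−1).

+1

Positive (K, R): Arg20, Lys25 → +2.
Negative (D, E): Glu8 → −1.
The N-terminus (+1) and C-terminus (−1) cancel.
Net charge = (+2) + (−1) = +1.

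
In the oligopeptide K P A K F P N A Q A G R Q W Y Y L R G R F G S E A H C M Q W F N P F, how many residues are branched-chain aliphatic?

1

Valine (V), leucine (L), and isoleucine (I) are the branched-chain amino acids.
Matching residues: L17.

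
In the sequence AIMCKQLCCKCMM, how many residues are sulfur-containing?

7

The sulfur-bearing residues are cysteine (–SH) and methionine (–S–CH₃).
Matching residues: M3, C4, C8, C9, C11, M12, M13.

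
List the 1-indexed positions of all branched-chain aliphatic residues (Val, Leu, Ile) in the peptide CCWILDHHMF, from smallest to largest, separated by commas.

4, 5

Matching residues: I4, L5.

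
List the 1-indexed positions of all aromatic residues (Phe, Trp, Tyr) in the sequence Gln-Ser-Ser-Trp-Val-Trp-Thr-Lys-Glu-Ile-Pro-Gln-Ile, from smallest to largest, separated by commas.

Matching residues: Trp4, Trp6.

4, 6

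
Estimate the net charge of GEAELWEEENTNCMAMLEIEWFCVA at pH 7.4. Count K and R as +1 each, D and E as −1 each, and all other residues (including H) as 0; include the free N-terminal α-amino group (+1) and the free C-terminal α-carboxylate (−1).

Positive (K, R): none → +0.
Negative (D, E): E2, E4, E7, E8, E9, E18, E20 → −7.
The N-terminus (+1) and C-terminus (−1) cancel.
Net charge = (+0) + (−7) = −7.

-7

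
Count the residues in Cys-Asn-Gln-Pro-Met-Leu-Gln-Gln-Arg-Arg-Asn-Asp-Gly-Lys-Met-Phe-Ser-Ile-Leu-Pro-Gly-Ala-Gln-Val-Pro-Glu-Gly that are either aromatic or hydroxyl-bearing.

2

Aromatic: F, W, Y. Hydroxyl-bearing: S, T, Y.
Aromatic residues here: Phe16 (1).
Hydroxyl-bearing residues here: Ser17 (1).
(Y belongs to both groups, but none appear in this sequence.) Total = 1 + 1 = 2.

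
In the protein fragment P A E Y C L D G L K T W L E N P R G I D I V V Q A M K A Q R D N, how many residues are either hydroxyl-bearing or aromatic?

3

Hydroxyl-bearing: S, T, Y. Aromatic: F, W, Y.
Hydroxyl-bearing residues here: Y4, T11 (2).
Aromatic residues here: Y4, W12 (2).
Y is in both groups, so the 1 Y residue must not be double-counted.
Total = 2 + 2 − 1 = 3.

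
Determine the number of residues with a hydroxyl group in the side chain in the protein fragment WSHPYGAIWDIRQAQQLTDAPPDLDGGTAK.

4

The –OH-bearing residues are Ser, Thr (aliphatic alcohols), and Tyr (phenol).
Matching residues: S2, Y5, T18, T28.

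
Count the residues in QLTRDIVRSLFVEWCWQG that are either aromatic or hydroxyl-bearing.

5

Aromatic: F, W, Y. Hydroxyl-bearing: S, T, Y.
Aromatic residues here: F11, W14, W16 (3).
Hydroxyl-bearing residues here: T3, S9 (2).
(Y belongs to both groups, but none appear in this sequence.) Total = 3 + 2 = 5.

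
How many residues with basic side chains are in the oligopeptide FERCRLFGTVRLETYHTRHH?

K, R, and H are the three residues with basic side chains (ε-amine, guanidinium, and imidazole respectively).
Matching residues: R3, R5, R11, H16, R18, H19, H20.

7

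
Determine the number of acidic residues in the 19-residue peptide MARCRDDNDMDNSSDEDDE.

9

Only D (aspartate) and E (glutamate) carry a side-chain carboxylic acid.
Matching residues: D6, D7, D9, D11, D15, E16, D17, D18, E19.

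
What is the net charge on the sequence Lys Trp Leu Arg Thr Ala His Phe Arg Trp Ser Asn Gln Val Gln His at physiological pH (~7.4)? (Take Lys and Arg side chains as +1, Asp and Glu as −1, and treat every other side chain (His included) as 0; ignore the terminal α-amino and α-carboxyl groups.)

+3

Positive (K, R): Lys1, Arg4, Arg9 → +3.
Negative (D, E): none → −0.
Net charge = (+3) + (−0) = +3.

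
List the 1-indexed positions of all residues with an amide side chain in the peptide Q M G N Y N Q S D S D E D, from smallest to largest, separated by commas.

Asparagine (N) and glutamine (Q) have uncharged amide side chains.
Matching residues: Q1, N4, N6, Q7.

1, 4, 6, 7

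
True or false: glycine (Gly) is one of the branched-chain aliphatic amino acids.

V, L, and I make up the branched-chain aliphatic group.
Glycine is not in this group.

False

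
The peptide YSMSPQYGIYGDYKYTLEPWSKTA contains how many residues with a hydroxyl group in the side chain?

10

Serine (S), threonine (T), and tyrosine (Y) each carry a hydroxyl group on the side chain.
Matching residues: Y1, S2, S4, Y7, Y10, Y13, Y15, T16, S21, T23.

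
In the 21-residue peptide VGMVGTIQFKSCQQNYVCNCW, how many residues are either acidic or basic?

1

Acidic: D, E. Basic: H, K, R.
Acidic residues here: none (0).
Basic residues here: K10 (1).
The two groups share no amino acid, so total = 0 + 1 = 1.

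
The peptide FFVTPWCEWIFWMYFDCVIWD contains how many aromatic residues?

Phenylalanine (F), tryptophan (W), and tyrosine (Y) have aromatic ring side chains.
Matching residues: F1, F2, W6, W9, F11, W12, Y14, F15, W20.

9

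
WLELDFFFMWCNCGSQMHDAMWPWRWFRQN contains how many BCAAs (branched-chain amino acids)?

V, L, and I make up the branched-chain aliphatic group.
Matching residues: L2, L4.

2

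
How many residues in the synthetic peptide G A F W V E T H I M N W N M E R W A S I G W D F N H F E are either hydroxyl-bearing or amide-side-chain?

5

Hydroxyl-bearing: S, T, Y. Amide-side-chain: N, Q.
Hydroxyl-bearing residues here: T7, S19 (2).
Amide-side-chain residues here: N11, N13, N25 (3).
The two groups share no amino acid, so total = 2 + 3 = 5.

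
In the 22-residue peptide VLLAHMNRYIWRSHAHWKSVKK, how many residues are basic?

8

Lysine (K), arginine (R), and histidine (H) have basic, nitrogen-containing side chains.
Matching residues: H5, R8, R12, H14, H16, K18, K21, K22.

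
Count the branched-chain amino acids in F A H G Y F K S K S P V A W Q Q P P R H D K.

1

Valine (V), leucine (L), and isoleucine (I) are the branched-chain amino acids.
Matching residues: V12.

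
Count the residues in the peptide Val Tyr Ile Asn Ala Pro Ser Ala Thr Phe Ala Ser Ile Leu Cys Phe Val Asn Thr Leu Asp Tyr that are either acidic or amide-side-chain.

Acidic: D, E. Amide-side-chain: N, Q.
Acidic residues here: Asp21 (1).
Amide-side-chain residues here: Asn4, Asn18 (2).
The two groups share no amino acid, so total = 1 + 2 = 3.

3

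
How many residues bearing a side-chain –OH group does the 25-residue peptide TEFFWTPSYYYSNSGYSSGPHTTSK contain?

14

The –OH-bearing residues are Ser, Thr (aliphatic alcohols), and Tyr (phenol).
Matching residues: T1, T6, S8, Y9, Y10, Y11, S12, S14, Y16, S17, S18, T22, T23, S24.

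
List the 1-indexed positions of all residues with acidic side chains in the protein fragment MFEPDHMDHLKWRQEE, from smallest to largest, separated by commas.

Only D (aspartate) and E (glutamate) carry a side-chain carboxylic acid.
Matching residues: E3, D5, D8, E15, E16.

3, 5, 8, 15, 16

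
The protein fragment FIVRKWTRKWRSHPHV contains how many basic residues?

7

Lysine (K), arginine (R), and histidine (H) have basic, nitrogen-containing side chains.
Matching residues: R4, K5, R8, K9, R11, H13, H15.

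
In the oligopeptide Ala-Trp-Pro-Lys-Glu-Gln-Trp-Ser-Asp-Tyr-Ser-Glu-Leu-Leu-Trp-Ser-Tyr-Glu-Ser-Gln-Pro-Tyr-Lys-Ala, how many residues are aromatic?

Phenylalanine (F), tryptophan (W), and tyrosine (Y) have aromatic ring side chains.
Matching residues: Trp2, Trp7, Tyr10, Trp15, Tyr17, Tyr22.

6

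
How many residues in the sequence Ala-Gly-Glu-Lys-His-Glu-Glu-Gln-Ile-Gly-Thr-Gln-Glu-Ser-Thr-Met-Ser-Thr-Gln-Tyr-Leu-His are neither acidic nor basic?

15

Acidic: D, E. Basic: K, R, H. All other residues are neither.
Matching residues: Ala1, Gly2, Gln8, Ile9, Gly10, Thr11, Gln12, Ser14, Thr15, Met16, Ser17, Thr18, Gln19, Tyr20, Leu21.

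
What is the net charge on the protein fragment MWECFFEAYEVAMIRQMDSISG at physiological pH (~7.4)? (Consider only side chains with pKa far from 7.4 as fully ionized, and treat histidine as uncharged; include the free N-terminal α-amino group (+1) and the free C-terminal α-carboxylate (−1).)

The side chains ionized at physiological pH are Lys/Arg (+1) and Asp/Glu (−1); with His treated as neutral, nothing else contributes.
Positive (K, R): R15 → +1.
Negative (D, E): E3, E7, E10, D18 → −4.
The N-terminus (+1) and C-terminus (−1) cancel.
Net charge = (+1) + (−4) = −3.

-3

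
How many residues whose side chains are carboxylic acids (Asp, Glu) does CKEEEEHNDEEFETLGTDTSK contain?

9

Matching residues: E3, E4, E5, E6, D9, E10, E11, E13, D18.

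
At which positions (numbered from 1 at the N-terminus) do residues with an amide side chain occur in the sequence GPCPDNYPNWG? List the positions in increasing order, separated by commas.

6, 9

Asparagine (N) and glutamine (Q) have uncharged amide side chains.
Matching residues: N6, N9.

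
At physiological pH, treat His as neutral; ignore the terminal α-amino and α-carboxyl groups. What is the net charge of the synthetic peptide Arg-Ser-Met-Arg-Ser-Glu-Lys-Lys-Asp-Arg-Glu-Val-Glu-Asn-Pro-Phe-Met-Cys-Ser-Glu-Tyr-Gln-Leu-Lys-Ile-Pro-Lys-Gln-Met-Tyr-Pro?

+2

At pH ~7.4 the Lys and Arg side chains are protonated (+1), the Asp and Glu side chains are deprotonated (−1), and with His taken as neutral all other side chains carry no charge.
Positive (K, R): Arg1, Arg4, Lys7, Lys8, Arg10, Lys24, Lys27 → +7.
Negative (D, E): Glu6, Asp9, Glu11, Glu13, Glu20 → −5.
Net charge = (+7) + (−5) = +2.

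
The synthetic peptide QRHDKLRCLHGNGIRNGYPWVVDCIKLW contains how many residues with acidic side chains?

The acidic residues are Asp (D) and Glu (E), whose side chains end in a carboxylate group.
Matching residues: D4, D23.

2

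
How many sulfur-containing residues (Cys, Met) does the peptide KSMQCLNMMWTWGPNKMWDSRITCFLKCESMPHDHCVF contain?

9

Matching residues: M3, C5, M8, M9, M17, C24, C28, M31, C36.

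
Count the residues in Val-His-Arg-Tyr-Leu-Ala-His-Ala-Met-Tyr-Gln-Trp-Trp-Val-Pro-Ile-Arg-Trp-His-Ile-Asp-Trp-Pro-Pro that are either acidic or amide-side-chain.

2

Acidic: D, E. Amide-side-chain: N, Q.
Acidic residues here: Asp21 (1).
Amide-side-chain residues here: Gln11 (1).
The two groups share no amino acid, so total = 1 + 1 = 2.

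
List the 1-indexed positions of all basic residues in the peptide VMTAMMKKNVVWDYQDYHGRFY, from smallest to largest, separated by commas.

7, 8, 18, 20

The basic amino acids are Lys (K), Arg (R), and His (H).
Matching residues: K7, K8, H18, R20.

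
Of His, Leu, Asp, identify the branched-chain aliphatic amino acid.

Valine (V), leucine (L), and isoleucine (I) are the branched-chain amino acids.
Of the listed options, only Leu belongs to this group.

Leu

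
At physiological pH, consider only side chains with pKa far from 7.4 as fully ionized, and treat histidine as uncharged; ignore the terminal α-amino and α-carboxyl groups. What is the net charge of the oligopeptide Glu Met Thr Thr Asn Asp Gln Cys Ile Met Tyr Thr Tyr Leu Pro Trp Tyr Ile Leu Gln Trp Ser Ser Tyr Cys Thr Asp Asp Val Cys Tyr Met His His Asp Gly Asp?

The side chains ionized at physiological pH are Lys/Arg (+1) and Asp/Glu (−1); with His treated as neutral, nothing else contributes.
Positive (K, R): none → +0.
Negative (D, E): Glu1, Asp6, Asp27, Asp28, Asp35, Asp37 → −6.
Net charge = (+0) + (−6) = −6.

-6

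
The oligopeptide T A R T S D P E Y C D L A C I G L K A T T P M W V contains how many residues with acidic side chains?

Only D (aspartate) and E (glutamate) carry a side-chain carboxylic acid.
Matching residues: D6, E8, D11.

3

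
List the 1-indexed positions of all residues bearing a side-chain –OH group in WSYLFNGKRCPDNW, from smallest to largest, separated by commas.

2, 3

S, T, and Y are the three residues with a side-chain hydroxyl.
Matching residues: S2, Y3.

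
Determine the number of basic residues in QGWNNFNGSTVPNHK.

2

K, R, and H are the three residues with basic side chains (ε-amine, guanidinium, and imidazole respectively).
Matching residues: H14, K15.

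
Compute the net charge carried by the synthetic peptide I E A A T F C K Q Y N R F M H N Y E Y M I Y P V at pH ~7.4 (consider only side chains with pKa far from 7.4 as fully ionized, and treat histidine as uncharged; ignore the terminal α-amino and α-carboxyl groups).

0

At pH ~7.4 the Lys and Arg side chains are protonated (+1), the Asp and Glu side chains are deprotonated (−1), and with His taken as neutral all other side chains carry no charge.
Positive (K, R): K8, R12 → +2.
Negative (D, E): E2, E18 → −2.
Net charge = (+2) + (−2) = 0.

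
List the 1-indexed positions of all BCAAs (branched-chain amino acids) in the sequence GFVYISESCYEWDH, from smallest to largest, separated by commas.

The BCAAs are Val, Leu, and Ile — aliphatic side chains with a branch point.
Matching residues: V3, I5.

3, 5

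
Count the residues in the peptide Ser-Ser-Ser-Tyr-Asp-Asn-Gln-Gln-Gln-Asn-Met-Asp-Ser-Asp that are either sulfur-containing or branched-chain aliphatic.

1

Sulfur-containing: C, M. Branched-chain aliphatic: I, L, V.
Sulfur-containing residues here: Met11 (1).
Branched-chain aliphatic residues here: none (0).
The two groups share no amino acid, so total = 1 + 0 = 1.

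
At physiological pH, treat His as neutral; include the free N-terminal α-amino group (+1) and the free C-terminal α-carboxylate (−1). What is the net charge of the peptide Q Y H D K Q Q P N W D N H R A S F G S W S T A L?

0

The side chains ionized at physiological pH are Lys/Arg (+1) and Asp/Glu (−1); with His treated as neutral, nothing else contributes.
Positive (K, R): K5, R14 → +2.
Negative (D, E): D4, D11 → −2.
The N-terminus (+1) and C-terminus (−1) cancel.
Net charge = (+2) + (−2) = 0.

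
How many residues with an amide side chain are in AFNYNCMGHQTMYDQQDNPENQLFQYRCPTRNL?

10

Only N (asparagine) and Q (glutamine) carry a side-chain carboxamide.
Matching residues: N3, N5, Q10, Q15, Q16, N18, N21, Q22, Q25, N32.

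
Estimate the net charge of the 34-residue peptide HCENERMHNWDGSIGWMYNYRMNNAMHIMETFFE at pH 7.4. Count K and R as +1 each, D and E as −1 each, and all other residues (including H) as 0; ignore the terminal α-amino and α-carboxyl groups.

-3

Positive (K, R): R6, R21 → +2.
Negative (D, E): E3, E5, D11, E30, E34 → −5.
Net charge = (+2) + (−5) = −3.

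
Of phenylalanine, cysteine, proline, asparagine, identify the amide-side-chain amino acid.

asparagine

Asparagine (N) and glutamine (Q) have uncharged amide side chains.
Of the listed options, only asparagine belongs to this group.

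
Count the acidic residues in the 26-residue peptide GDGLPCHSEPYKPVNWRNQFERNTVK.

Aspartate (D) and glutamate (E) have carboxylic-acid side chains and are the acidic amino acids.
Matching residues: D2, E9, E21.

3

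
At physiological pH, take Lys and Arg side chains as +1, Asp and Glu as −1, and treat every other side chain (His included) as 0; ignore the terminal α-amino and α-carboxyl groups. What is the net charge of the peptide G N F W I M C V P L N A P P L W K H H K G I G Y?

+2

Positive (K, R): K17, K20 → +2.
Negative (D, E): none → −0.
Net charge = (+2) + (−0) = +2.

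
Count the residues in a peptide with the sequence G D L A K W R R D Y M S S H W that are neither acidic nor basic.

9

Acidic: D, E. Basic: K, R, H. All other residues are neither.
Matching residues: G1, L3, A4, W6, Y10, M11, S12, S13, W15.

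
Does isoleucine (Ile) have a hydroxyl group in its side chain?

No

Serine (S), threonine (T), and tyrosine (Y) each carry a hydroxyl group on the side chain.
Isoleucine is not in this group.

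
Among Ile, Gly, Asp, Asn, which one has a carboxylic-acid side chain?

Aspartate (D) and glutamate (E) have carboxylic-acid side chains and are the acidic amino acids.
Of the listed options, only Asp belongs to this group.

Asp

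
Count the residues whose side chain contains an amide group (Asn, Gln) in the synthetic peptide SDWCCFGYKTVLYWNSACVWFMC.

Matching residues: N15.

1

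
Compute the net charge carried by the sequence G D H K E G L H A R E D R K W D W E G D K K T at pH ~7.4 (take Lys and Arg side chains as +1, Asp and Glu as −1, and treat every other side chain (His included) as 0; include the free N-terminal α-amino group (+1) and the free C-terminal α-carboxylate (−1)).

-1

Positive (K, R): K4, R10, R13, K14, K21, K22 → +6.
Negative (D, E): D2, E5, E11, D12, D16, E18, D20 → −7.
The N-terminus (+1) and C-terminus (−1) cancel.
Net charge = (+6) + (−7) = −1.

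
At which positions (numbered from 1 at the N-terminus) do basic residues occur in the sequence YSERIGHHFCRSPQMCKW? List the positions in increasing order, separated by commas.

K, R, and H are the three residues with basic side chains (ε-amine, guanidinium, and imidazole respectively).
Matching residues: R4, H7, H8, R11, K17.

4, 7, 8, 11, 17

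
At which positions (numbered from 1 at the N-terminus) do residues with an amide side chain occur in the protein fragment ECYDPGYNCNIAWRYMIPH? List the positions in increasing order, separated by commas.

Only N (asparagine) and Q (glutamine) carry a side-chain carboxamide.
Matching residues: N8, N10.

8, 10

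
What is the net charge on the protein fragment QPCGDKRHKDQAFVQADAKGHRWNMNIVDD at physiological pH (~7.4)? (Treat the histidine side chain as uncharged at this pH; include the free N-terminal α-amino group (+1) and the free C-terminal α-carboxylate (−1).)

0

At pH ~7.4 the Lys and Arg side chains are protonated (+1), the Asp and Glu side chains are deprotonated (−1), and with His taken as neutral all other side chains carry no charge.
Positive (K, R): K6, R7, K9, K19, R22 → +5.
Negative (D, E): D5, D10, D17, D29, D30 → −5.
The N-terminus (+1) and C-terminus (−1) cancel.
Net charge = (+5) + (−5) = 0.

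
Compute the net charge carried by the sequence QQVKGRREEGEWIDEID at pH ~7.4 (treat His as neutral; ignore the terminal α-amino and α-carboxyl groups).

-3

Near pH 7.4, K and R contribute +1 each, D and E contribute −1 each, and every other side chain (His included, as stated) is uncharged.
Positive (K, R): K4, R6, R7 → +3.
Negative (D, E): E8, E9, E11, D14, E15, D17 → −6.
Net charge = (+3) + (−6) = −3.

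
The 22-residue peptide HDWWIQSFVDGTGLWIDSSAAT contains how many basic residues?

1

K, R, and H are the three residues with basic side chains (ε-amine, guanidinium, and imidazole respectively).
Matching residues: H1.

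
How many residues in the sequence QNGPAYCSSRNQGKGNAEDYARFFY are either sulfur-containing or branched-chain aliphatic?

1

Sulfur-containing: C, M. Branched-chain aliphatic: I, L, V.
Sulfur-containing residues here: C7 (1).
Branched-chain aliphatic residues here: none (0).
The two groups share no amino acid, so total = 1 + 0 = 1.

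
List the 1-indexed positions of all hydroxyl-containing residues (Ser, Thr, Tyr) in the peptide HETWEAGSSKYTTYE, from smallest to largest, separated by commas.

Matching residues: T3, S8, S9, Y11, T12, T13, Y14.

3, 8, 9, 11, 12, 13, 14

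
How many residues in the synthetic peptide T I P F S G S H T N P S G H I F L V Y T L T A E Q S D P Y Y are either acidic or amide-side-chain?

Acidic: D, E. Amide-side-chain: N, Q.
Acidic residues here: E24, D27 (2).
Amide-side-chain residues here: N10, Q25 (2).
The two groups share no amino acid, so total = 2 + 2 = 4.

4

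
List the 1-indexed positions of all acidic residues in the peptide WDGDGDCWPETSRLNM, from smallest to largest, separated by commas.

The acidic residues are Asp (D) and Glu (E), whose side chains end in a carboxylate group.
Matching residues: D2, D4, D6, E10.

2, 4, 6, 10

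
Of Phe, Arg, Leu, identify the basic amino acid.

The basic amino acids are Lys (K), Arg (R), and His (H).
Of the listed options, only Arg belongs to this group.

Arg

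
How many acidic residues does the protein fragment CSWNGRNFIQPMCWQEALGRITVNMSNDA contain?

2

Aspartate (D) and glutamate (E) have carboxylic-acid side chains and are the acidic amino acids.
Matching residues: E16, D28.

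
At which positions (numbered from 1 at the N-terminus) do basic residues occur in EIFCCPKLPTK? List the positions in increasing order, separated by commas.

7, 11

K, R, and H are the three residues with basic side chains (ε-amine, guanidinium, and imidazole respectively).
Matching residues: K7, K11.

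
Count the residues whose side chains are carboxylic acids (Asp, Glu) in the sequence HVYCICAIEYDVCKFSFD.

Matching residues: E9, D11, D18.

3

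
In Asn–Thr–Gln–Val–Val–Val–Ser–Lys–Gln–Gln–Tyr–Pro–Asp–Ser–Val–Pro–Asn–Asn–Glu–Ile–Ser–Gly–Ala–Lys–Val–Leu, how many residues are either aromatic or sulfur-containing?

Aromatic: F, W, Y. Sulfur-containing: C, M.
Aromatic residues here: Tyr11 (1).
Sulfur-containing residues here: none (0).
The two groups share no amino acid, so total = 1 + 0 = 1.

1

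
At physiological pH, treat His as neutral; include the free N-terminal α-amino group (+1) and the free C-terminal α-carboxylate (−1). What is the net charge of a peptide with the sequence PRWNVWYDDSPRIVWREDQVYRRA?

At pH ~7.4 the Lys and Arg side chains are protonated (+1), the Asp and Glu side chains are deprotonated (−1), and with His taken as neutral all other side chains carry no charge.
Positive (K, R): R2, R12, R16, R22, R23 → +5.
Negative (D, E): D8, D9, E17, D18 → −4.
The N-terminus (+1) and C-terminus (−1) cancel.
Net charge = (+5) + (−4) = +1.

+1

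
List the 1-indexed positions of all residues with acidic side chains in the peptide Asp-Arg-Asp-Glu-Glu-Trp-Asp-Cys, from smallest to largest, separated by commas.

The acidic residues are Asp (D) and Glu (E), whose side chains end in a carboxylate group.
Matching residues: Asp1, Asp3, Glu4, Glu5, Asp7.

1, 3, 4, 5, 7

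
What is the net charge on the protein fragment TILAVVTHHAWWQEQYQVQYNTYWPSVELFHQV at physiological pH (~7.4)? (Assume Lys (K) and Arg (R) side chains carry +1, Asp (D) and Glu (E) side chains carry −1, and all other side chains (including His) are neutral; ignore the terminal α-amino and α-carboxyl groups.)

Positive (K, R): none → +0.
Negative (D, E): E14, E28 → −2.
Net charge = (+0) + (−2) = −2.

-2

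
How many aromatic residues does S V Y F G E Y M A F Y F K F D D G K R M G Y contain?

8

Phenylalanine (F), tryptophan (W), and tyrosine (Y) have aromatic ring side chains.
Matching residues: Y3, F4, Y7, F10, Y11, F12, F14, Y22.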